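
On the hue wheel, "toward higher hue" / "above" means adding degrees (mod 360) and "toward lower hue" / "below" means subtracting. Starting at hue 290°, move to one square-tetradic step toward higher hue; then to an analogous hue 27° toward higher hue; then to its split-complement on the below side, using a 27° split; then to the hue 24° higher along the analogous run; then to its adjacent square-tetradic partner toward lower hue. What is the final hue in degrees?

square ↑ +90°: 290 + 90 = 380 → 380 − 360 = 20°
analog 27° ↑ +27°: 20 + 27 = 47°
split-comp 27° ↓ +153°: 47 + 153 = 200°
analog 24° ↑ +24°: 200 + 24 = 224°
square ↓ −90°: 224 − 90 = 134°

134°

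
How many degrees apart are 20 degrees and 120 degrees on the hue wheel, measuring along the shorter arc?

100°

|20 − 120| = 100.
100 ≤ 180, so the shorter arc is 100°.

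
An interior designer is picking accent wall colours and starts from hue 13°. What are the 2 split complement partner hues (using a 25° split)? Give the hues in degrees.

168° and 218°

Split-complementary hues sit 25° either side of the complement.
Complement of 13°: 13 + 180 = 193°
193 − 25 = 168°
193 + 25 = 218°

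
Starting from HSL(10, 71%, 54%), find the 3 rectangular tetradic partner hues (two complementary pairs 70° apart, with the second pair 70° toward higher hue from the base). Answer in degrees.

80°, 190°, and 260°

A rectangular tetradic uses two complementary pairs 70° apart: offsets 0°, 70°, 180°, 250°.
10 + 70 = 80°
10 + 180 = 190°
10 + 250 = 260°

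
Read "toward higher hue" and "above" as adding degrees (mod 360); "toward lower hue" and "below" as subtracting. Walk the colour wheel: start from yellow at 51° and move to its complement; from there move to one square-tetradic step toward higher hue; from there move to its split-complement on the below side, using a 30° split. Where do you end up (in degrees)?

111°

51 + 180 = 231°   (complement)
231 + 90 = 321°   (square ↑)
321 + 150 = 471 → 471 − 360 = 111°   (split-comp 30° ↓)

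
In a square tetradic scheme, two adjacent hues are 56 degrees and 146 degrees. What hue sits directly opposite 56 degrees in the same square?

A square tetradic scheme places four hues 90° apart; opposite corners are 180° apart.
56 + 180 = 236°

236°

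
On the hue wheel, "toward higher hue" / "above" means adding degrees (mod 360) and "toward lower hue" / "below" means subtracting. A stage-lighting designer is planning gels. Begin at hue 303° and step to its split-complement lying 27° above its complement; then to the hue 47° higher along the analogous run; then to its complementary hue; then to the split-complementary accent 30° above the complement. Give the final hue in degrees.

303 + 207 = 510 → 510 − 360 = 150°   (split-comp 27° ↑)
150 + 47 = 197°   (analog 47° ↑)
197 + 180 = 377 → 377 − 360 = 17°   (complement)
17 + 210 = 227°   (split-comp 30° ↑)

227°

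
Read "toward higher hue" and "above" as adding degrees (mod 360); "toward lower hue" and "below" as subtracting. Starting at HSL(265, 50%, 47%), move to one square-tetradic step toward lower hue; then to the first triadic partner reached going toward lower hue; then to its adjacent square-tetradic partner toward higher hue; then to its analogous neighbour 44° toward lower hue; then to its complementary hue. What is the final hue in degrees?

square ↓ −90°: 265 − 90 = 175°
triadic ↓ −120°: 175 − 120 = 55°
square ↑ +90°: 55 + 90 = 145°
analog 44° ↓ −44°: 145 − 44 = 101°
complement +180°: 101 + 180 = 281°

281°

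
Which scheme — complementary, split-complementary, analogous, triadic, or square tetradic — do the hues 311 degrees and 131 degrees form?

Sort the hues: 131°, 311°.
Successive gaps around the wheel: 180°, 180°.
Two hues 180° apart are complementary.

complementary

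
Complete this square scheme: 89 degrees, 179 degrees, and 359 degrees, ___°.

A square tetradic scheme places four hues every 90°.
The full set through 89° is {89°, 179°, 269°, 359°}.
Given {89°, 179°, 359°}, the missing hue is 269°.

269°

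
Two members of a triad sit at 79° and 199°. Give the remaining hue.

319°

A triad spaces three hues 120° apart.
The full set is {79°, 199°, 319°}.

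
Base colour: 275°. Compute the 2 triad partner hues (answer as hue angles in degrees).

35° and 155°

A triad places three hues 120° apart.
275 + 120 = 395 → 395 − 360 = 35°
275 + 240 = 515 → 515 − 360 = 155°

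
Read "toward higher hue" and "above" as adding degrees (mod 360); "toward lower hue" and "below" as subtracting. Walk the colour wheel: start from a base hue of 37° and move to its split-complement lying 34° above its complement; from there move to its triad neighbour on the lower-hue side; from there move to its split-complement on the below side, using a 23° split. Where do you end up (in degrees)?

288°

37 + 214 = 251°   (split-comp 34° ↑)
251 − 120 = 131°   (triadic ↓)
131 + 157 = 288°   (split-comp 23° ↓)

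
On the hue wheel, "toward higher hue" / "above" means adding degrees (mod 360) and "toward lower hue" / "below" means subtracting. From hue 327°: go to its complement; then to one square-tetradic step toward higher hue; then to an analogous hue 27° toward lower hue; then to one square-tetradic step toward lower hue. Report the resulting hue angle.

+180° (complement): 327 + 180 = 507 → 507 − 360 = 147°
+90° (square ↑): 147 + 90 = 237°
−27° (analog 27° ↓): 237 − 27 = 210°
−90° (square ↓): 210 − 90 = 120°

120°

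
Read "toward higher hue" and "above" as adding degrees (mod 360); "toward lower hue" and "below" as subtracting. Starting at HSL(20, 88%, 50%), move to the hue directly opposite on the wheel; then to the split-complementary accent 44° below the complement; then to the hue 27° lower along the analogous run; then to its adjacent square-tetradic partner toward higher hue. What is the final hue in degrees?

+180° (complement): 20 + 180 = 200°
+136° (split-comp 44° ↓): 200 + 136 = 336°
−27° (analog 27° ↓): 336 − 27 = 309°
+90° (square ↑): 309 + 90 = 399 → 399 − 360 = 39°

39°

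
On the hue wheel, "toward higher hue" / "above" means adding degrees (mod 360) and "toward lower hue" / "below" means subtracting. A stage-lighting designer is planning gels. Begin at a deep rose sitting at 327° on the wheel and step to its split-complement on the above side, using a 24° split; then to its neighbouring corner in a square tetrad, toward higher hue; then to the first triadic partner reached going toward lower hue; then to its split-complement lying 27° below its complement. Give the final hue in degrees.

327 + 204 = 531 → 531 − 360 = 171°   (split-comp 24° ↑)
171 + 90 = 261°   (square ↑)
261 − 120 = 141°   (triadic ↓)
141 + 153 = 294°   (split-comp 27° ↓)

294°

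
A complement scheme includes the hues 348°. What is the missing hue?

168°

The complement sits 180° across the wheel.
The full set through 348° is {168°, 348°}.
Given {348°}, the missing hue is 168°.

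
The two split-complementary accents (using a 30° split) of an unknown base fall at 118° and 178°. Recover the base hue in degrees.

328°

The accents sit 30° either side of the complement, so the complement is their short-arc midpoint on the wheel.
Short-arc midpoint of 118° and 178°: 148°.
Base is 180° from the complement: 148 − 180 = -32 → -32 + 360 = 328°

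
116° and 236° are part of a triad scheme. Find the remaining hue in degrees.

A triad places three hues 120° apart.
The full set through 116° is {116°, 236°, 356°}.
Given {116°, 236°}, the missing hue is 356°.

356°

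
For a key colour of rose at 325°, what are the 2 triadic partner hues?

325 + 120 = 445 → 445 − 360 = 85°
325 + 240 = 565 → 565 − 360 = 205°

85° and 205°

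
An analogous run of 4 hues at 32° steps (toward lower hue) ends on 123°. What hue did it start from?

219°

3 steps of 32° (toward lower hue) give a net shift of −96°.
Start = end − shift: 123 + 96 = 219°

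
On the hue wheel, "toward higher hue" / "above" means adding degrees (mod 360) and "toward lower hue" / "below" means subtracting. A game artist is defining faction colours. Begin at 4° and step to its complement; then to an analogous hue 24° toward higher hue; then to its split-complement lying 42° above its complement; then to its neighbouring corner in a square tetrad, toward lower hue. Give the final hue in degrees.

340°

4 + 180 = 184°   (complement)
184 + 24 = 208°   (analog 24° ↑)
208 + 222 = 430 → 430 − 360 = 70°   (split-comp 42° ↑)
70 − 90 = -20 → -20 + 360 = 340°   (square ↓)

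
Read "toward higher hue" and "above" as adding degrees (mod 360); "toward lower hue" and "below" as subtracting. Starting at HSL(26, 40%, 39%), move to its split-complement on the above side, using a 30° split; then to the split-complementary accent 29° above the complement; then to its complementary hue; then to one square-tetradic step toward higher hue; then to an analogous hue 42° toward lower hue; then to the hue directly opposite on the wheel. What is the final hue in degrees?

26 + 210 = 236°   (split-comp 30° ↑)
236 + 209 = 445 → 445 − 360 = 85°   (split-comp 29° ↑)
85 + 180 = 265°   (complement)
265 + 90 = 355°   (square ↑)
355 − 42 = 313°   (analog 42° ↓)
313 + 180 = 493 → 493 − 360 = 133°   (complement)

133°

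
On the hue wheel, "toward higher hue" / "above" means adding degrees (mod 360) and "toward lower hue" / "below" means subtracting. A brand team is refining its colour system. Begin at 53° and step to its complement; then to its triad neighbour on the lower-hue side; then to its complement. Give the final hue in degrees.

293°

53 + 180 = 233°   (complement)
233 − 120 = 113°   (triadic ↓)
113 + 180 = 293°   (complement)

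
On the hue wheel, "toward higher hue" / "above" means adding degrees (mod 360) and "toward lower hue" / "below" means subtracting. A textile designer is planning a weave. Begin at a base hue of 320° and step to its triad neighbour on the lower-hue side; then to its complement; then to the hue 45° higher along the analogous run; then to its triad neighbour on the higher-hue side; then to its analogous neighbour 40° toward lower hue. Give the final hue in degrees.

−120° (triadic ↓): 320 − 120 = 200°
+180° (complement): 200 + 180 = 380 → 380 − 360 = 20°
+45° (analog 45° ↑): 20 + 45 = 65°
+120° (triadic ↑): 65 + 120 = 185°
−40° (analog 40° ↓): 185 − 40 = 145°

145°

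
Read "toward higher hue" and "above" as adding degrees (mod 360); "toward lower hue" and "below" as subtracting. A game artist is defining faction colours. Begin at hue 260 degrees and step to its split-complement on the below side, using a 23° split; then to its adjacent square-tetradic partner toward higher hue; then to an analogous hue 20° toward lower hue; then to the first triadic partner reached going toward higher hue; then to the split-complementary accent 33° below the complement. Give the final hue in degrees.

split-comp 23° ↓ +157°: 260 + 157 = 417 → 417 − 360 = 57°
square ↑ +90°: 57 + 90 = 147°
analog 20° ↓ −20°: 147 − 20 = 127°
triadic ↑ +120°: 127 + 120 = 247°
split-comp 33° ↓ +147°: 247 + 147 = 394 → 394 − 360 = 34°

34°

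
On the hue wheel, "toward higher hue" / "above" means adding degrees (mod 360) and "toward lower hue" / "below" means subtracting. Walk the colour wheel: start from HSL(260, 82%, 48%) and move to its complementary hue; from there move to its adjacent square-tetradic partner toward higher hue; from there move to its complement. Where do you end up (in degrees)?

350°

complement +180°: 260 + 180 = 440 → 440 − 360 = 80°
square ↑ +90°: 80 + 90 = 170°
complement +180°: 170 + 180 = 350°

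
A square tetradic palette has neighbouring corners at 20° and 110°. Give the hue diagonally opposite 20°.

200°

A square tetradic scheme places four hues 90° apart; opposite corners are 180° apart.
20 + 180 = 200°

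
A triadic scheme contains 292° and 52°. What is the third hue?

172°

A triad spaces three hues 120° apart.
The full set is {52°, 172°, 292°}.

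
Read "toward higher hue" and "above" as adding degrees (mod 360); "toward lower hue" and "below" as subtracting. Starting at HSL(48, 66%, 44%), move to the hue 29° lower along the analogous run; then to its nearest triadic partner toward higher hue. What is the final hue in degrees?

139°

48 − 29 = 19°   (analog 29° ↓)
19 + 120 = 139°   (triadic ↑)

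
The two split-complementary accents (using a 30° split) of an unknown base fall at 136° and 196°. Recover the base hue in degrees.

346°

The accents sit 30° either side of the complement, so the complement is their short-arc midpoint on the wheel.
Short-arc midpoint of 136° and 196°: 166°.
Base is 180° from the complement: 166 − 180 = -14 → -14 + 360 = 346°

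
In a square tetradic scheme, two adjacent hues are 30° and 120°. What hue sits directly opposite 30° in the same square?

A square tetradic scheme places four hues 90° apart; opposite corners are 180° apart.
30 + 180 = 210°

210°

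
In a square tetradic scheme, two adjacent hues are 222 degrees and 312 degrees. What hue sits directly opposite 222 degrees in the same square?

42°

A square tetradic scheme places four hues 90° apart; opposite corners are 180° apart.
222 + 180 = 402 → 402 − 360 = 42°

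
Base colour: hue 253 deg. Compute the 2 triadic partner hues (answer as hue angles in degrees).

13° and 133°

253 + 120 = 373 → 373 − 360 = 13°
253 + 240 = 493 → 493 − 360 = 133°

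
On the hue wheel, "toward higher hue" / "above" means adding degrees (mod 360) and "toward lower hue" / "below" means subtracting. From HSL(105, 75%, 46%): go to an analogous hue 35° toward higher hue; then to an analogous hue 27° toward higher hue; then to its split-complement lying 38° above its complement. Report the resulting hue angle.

25°

analog 35° ↑ +35°: 105 + 35 = 140°
analog 27° ↑ +27°: 140 + 27 = 167°
split-comp 38° ↑ +218°: 167 + 218 = 385 → 385 − 360 = 25°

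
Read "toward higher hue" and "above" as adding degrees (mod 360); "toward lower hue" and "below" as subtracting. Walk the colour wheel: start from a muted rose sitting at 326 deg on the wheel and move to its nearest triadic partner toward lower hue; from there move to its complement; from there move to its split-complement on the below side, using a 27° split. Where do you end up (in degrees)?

326 − 120 = 206°   (triadic ↓)
206 + 180 = 386 → 386 − 360 = 26°   (complement)
26 + 153 = 179°   (split-comp 27° ↓)

179°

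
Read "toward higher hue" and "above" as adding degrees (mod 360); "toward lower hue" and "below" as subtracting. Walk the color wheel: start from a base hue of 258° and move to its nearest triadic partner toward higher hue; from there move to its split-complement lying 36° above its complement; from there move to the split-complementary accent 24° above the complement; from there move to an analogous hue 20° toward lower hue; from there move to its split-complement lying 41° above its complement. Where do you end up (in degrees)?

279°

258 + 120 = 378 → 378 − 360 = 18°   (triadic ↑)
18 + 216 = 234°   (split-comp 36° ↑)
234 + 204 = 438 → 438 − 360 = 78°   (split-comp 24° ↑)
78 − 20 = 58°   (analog 20° ↓)
58 + 221 = 279°   (split-comp 41° ↑)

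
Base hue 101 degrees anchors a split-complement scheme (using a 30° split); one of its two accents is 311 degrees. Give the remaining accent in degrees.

251°

Split-complementary hues sit 30° either side of the complement.
Complement of the base 101°: 101 + 180 = 281°
The given accent 311° is 30° one side of 281°; the other accent sits 30° the other side: 281 − 30 = 251°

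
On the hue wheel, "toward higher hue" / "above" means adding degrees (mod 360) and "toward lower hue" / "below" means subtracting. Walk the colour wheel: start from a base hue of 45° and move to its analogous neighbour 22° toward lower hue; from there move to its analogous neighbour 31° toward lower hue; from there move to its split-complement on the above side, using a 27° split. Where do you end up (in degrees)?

199°

analog 22° ↓ −22°: 45 − 22 = 23°
analog 31° ↓ −31°: 23 − 31 = -8 → -8 + 360 = 352°
split-comp 27° ↑ +207°: 352 + 207 = 559 → 559 − 360 = 199°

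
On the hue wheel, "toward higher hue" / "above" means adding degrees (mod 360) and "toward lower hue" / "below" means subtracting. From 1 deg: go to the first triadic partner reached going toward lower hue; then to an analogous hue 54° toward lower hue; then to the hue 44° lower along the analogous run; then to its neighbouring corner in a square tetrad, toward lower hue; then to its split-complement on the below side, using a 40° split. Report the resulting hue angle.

1 − 120 = -119 → -119 + 360 = 241°   (triadic ↓)
241 − 54 = 187°   (analog 54° ↓)
187 − 44 = 143°   (analog 44° ↓)
143 − 90 = 53°   (square ↓)
53 + 140 = 193°   (split-comp 40° ↓)

193°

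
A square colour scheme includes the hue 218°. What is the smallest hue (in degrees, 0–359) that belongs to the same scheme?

A square tetradic scheme places four hues every 90°.
The full set through 218° is {38°, 128°, 218°, 308°}.

38°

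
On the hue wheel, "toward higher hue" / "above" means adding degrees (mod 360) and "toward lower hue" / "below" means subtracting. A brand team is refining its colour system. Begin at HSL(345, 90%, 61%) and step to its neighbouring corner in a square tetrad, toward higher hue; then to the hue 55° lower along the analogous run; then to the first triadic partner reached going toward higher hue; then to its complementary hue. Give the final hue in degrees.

345 + 90 = 435 → 435 − 360 = 75°   (square ↑)
75 − 55 = 20°   (analog 55° ↓)
20 + 120 = 140°   (triadic ↑)
140 + 180 = 320°   (complement)

320°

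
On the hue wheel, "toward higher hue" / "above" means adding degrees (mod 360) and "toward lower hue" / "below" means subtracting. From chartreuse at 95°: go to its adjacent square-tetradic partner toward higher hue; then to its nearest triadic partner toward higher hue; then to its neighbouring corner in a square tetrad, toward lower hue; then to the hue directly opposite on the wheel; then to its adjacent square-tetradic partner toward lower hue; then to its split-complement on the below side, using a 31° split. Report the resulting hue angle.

94°

95 + 90 = 185°   (square ↑)
185 + 120 = 305°   (triadic ↑)
305 − 90 = 215°   (square ↓)
215 + 180 = 395 → 395 − 360 = 35°   (complement)
35 − 90 = -55 → -55 + 360 = 305°   (square ↓)
305 + 149 = 454 → 454 − 360 = 94°   (split-comp 31° ↓)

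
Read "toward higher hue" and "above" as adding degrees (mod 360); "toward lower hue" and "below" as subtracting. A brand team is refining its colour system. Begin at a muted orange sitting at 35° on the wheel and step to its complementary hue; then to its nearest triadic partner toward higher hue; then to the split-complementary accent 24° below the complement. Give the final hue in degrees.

131°

+180° (complement): 35 + 180 = 215°
+120° (triadic ↑): 215 + 120 = 335°
+156° (split-comp 24° ↓): 335 + 156 = 491 → 491 − 360 = 131°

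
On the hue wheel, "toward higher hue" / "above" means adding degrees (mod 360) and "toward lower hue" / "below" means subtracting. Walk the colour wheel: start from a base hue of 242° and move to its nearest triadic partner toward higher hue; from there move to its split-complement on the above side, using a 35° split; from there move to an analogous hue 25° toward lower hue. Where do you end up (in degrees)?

192°

+120° (triadic ↑): 242 + 120 = 362 → 362 − 360 = 2°
+215° (split-comp 35° ↑): 2 + 215 = 217°
−25° (analog 25° ↓): 217 − 25 = 192°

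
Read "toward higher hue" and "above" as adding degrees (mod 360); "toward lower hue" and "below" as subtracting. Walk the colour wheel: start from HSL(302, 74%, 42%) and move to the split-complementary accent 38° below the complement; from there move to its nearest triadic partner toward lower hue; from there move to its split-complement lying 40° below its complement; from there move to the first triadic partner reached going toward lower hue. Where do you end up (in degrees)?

344°

split-comp 38° ↓ +142°: 302 + 142 = 444 → 444 − 360 = 84°
triadic ↓ −120°: 84 − 120 = -36 → -36 + 360 = 324°
split-comp 40° ↓ +140°: 324 + 140 = 464 → 464 − 360 = 104°
triadic ↓ −120°: 104 − 120 = -16 → -16 + 360 = 344°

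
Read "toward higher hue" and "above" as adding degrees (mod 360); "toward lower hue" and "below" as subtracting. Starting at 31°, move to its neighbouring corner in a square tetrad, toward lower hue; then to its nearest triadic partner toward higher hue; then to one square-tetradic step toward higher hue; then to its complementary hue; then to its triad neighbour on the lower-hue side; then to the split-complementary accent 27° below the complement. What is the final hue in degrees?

−90° (square ↓): 31 − 90 = -59 → -59 + 360 = 301°
+120° (triadic ↑): 301 + 120 = 421 → 421 − 360 = 61°
+90° (square ↑): 61 + 90 = 151°
+180° (complement): 151 + 180 = 331°
−120° (triadic ↓): 331 − 120 = 211°
+153° (split-comp 27° ↓): 211 + 153 = 364 → 364 − 360 = 4°

4°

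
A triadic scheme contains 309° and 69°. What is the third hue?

A triad spaces three hues 120° apart.
The full set is {69°, 189°, 309°}.

189°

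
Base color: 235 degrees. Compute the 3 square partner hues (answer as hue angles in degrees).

235 + 90 = 325°
235 + 180 = 415 → 415 − 360 = 55°
235 + 270 = 505 → 505 − 360 = 145°

325°, 55°, 145°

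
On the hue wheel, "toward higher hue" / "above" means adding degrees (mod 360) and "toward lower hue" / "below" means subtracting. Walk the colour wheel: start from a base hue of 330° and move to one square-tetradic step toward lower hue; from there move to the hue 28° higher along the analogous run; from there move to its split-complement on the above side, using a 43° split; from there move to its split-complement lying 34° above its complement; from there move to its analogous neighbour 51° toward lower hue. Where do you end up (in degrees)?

294°

square ↓ −90°: 330 − 90 = 240°
analog 28° ↑ +28°: 240 + 28 = 268°
split-comp 43° ↑ +223°: 268 + 223 = 491 → 491 − 360 = 131°
split-comp 34° ↑ +214°: 131 + 214 = 345°
analog 51° ↓ −51°: 345 − 51 = 294°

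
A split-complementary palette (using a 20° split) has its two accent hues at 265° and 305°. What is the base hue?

The accents sit 20° either side of the complement, so the complement is their short-arc midpoint on the wheel.
Short-arc midpoint of 265° and 305°: 285°.
Base is 180° from the complement: 285 − 180 = 105°

105°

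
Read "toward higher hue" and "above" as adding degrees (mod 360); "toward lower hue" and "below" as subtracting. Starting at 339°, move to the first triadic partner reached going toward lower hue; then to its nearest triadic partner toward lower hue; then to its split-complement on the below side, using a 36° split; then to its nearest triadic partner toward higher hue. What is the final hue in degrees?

triadic ↓ −120°: 339 − 120 = 219°
triadic ↓ −120°: 219 − 120 = 99°
split-comp 36° ↓ +144°: 99 + 144 = 243°
triadic ↑ +120°: 243 + 120 = 363 → 363 − 360 = 3°

3°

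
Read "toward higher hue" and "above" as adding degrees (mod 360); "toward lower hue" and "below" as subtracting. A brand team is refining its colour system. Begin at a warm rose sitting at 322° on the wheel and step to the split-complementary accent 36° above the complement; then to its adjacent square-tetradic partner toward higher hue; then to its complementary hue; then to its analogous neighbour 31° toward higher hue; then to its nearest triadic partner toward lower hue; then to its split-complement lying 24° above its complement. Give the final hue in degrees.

split-comp 36° ↑ +216°: 322 + 216 = 538 → 538 − 360 = 178°
square ↑ +90°: 178 + 90 = 268°
complement +180°: 268 + 180 = 448 → 448 − 360 = 88°
analog 31° ↑ +31°: 88 + 31 = 119°
triadic ↓ −120°: 119 − 120 = -1 → -1 + 360 = 359°
split-comp 24° ↑ +204°: 359 + 204 = 563 → 563 − 360 = 203°

203°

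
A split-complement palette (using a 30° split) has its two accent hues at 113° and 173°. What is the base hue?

The accents sit 30° either side of the complement, so the complement is their short-arc midpoint on the wheel.
Short-arc midpoint of 113° and 173°: 143°.
Base is 180° from the complement: 143 − 180 = -37 → -37 + 360 = 323°

323°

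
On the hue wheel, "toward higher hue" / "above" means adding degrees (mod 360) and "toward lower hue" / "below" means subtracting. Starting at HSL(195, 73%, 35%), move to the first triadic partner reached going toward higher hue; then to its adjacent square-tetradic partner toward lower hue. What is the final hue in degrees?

+120° (triadic ↑): 195 + 120 = 315°
−90° (square ↓): 315 − 90 = 225°

225°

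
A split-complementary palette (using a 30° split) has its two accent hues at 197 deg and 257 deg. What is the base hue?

47°

The accents sit 30° either side of the complement, so the complement is their short-arc midpoint on the wheel.
Short-arc midpoint of 197° and 257°: 227°.
Base is 180° from the complement: 227 − 180 = 47°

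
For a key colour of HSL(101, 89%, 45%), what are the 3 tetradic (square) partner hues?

191°, 281°, 11°

A square tetradic scheme places four hues every 90°.
101 + 90 = 191°
101 + 180 = 281°
101 + 270 = 371 → 371 − 360 = 11°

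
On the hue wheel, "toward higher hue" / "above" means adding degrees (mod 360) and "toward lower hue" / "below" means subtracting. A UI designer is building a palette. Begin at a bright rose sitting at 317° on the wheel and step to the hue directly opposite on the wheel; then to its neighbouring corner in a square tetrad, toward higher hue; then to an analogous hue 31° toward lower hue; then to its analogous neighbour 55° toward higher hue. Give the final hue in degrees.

+180° (complement): 317 + 180 = 497 → 497 − 360 = 137°
+90° (square ↑): 137 + 90 = 227°
−31° (analog 31° ↓): 227 − 31 = 196°
+55° (analog 55° ↑): 196 + 55 = 251°

251°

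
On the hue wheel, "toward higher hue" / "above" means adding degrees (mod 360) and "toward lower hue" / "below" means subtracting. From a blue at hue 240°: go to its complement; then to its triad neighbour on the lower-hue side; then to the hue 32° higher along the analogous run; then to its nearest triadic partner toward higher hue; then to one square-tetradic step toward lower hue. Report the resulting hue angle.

2°

240 + 180 = 420 → 420 − 360 = 60°   (complement)
60 − 120 = -60 → -60 + 360 = 300°   (triadic ↓)
300 + 32 = 332°   (analog 32° ↑)
332 + 120 = 452 → 452 − 360 = 92°   (triadic ↑)
92 − 90 = 2°   (square ↓)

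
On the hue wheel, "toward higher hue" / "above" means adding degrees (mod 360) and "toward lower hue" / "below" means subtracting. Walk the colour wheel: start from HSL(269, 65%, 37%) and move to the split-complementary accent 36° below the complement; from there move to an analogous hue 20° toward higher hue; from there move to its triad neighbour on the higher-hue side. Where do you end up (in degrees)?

269 + 144 = 413 → 413 − 360 = 53°   (split-comp 36° ↓)
53 + 20 = 73°   (analog 20° ↑)
73 + 120 = 193°   (triadic ↑)

193°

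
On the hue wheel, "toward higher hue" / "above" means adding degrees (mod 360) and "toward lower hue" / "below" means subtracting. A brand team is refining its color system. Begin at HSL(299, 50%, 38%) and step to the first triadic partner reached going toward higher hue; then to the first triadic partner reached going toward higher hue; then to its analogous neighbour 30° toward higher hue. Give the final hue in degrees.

209°

+120° (triadic ↑): 299 + 120 = 419 → 419 − 360 = 59°
+120° (triadic ↑): 59 + 120 = 179°
+30° (analog 30° ↑): 179 + 30 = 209°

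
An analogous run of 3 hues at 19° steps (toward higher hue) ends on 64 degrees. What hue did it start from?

2 steps of 19° (toward higher hue) give a net shift of +38°.
Start = end − shift: 64 − 38 = 26°

26°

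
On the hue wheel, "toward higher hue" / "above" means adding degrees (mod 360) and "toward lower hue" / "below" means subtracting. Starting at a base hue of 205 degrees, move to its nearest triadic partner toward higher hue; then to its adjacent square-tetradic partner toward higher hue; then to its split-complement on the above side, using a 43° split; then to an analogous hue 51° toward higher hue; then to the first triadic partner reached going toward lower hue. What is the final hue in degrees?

205 + 120 = 325°   (triadic ↑)
325 + 90 = 415 → 415 − 360 = 55°   (square ↑)
55 + 223 = 278°   (split-comp 43° ↑)
278 + 51 = 329°   (analog 51° ↑)
329 − 120 = 209°   (triadic ↓)

209°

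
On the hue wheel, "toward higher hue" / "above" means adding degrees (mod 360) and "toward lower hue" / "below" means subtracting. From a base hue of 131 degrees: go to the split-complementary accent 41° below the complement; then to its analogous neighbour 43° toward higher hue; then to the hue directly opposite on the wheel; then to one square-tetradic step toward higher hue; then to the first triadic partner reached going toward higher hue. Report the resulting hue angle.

131 + 139 = 270°   (split-comp 41° ↓)
270 + 43 = 313°   (analog 43° ↑)
313 + 180 = 493 → 493 − 360 = 133°   (complement)
133 + 90 = 223°   (square ↑)
223 + 120 = 343°   (triadic ↑)

343°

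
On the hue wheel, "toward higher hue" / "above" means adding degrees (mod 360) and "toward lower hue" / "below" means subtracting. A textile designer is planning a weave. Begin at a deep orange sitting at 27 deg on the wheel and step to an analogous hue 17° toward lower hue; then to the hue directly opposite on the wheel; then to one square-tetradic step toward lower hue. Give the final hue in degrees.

27 − 17 = 10°   (analog 17° ↓)
10 + 180 = 190°   (complement)
190 − 90 = 100°   (square ↓)

100°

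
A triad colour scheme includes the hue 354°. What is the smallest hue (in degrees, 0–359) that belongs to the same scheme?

A triad places three hues 120° apart.
The full set through 354° is {114°, 234°, 354°}.

114°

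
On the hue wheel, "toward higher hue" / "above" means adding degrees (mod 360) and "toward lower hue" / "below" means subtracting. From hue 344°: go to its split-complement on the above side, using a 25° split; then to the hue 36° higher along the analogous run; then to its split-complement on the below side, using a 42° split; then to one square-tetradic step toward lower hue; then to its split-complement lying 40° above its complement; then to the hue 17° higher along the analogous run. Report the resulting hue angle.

split-comp 25° ↑ +205°: 344 + 205 = 549 → 549 − 360 = 189°
analog 36° ↑ +36°: 189 + 36 = 225°
split-comp 42° ↓ +138°: 225 + 138 = 363 → 363 − 360 = 3°
square ↓ −90°: 3 − 90 = -87 → -87 + 360 = 273°
split-comp 40° ↑ +220°: 273 + 220 = 493 → 493 − 360 = 133°
analog 17° ↑ +17°: 133 + 17 = 150°

150°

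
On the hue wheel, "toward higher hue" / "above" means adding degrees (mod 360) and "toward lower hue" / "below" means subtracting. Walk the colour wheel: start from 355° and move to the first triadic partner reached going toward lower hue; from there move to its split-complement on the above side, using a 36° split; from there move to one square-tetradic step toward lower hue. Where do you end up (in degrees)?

1°

355 − 120 = 235°   (triadic ↓)
235 + 216 = 451 → 451 − 360 = 91°   (split-comp 36° ↑)
91 − 90 = 1°   (square ↓)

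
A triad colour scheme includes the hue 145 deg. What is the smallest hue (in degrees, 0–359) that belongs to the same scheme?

A triad places three hues 120° apart.
The full set through 145° is {25°, 145°, 265°}.

25°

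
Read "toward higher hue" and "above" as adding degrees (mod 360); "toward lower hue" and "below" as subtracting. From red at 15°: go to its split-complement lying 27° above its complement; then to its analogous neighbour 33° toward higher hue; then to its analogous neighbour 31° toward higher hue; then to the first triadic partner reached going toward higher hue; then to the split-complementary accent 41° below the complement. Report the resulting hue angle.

+207° (split-comp 27° ↑): 15 + 207 = 222°
+33° (analog 33° ↑): 222 + 33 = 255°
+31° (analog 31° ↑): 255 + 31 = 286°
+120° (triadic ↑): 286 + 120 = 406 → 406 − 360 = 46°
+139° (split-comp 41° ↓): 46 + 139 = 185°

185°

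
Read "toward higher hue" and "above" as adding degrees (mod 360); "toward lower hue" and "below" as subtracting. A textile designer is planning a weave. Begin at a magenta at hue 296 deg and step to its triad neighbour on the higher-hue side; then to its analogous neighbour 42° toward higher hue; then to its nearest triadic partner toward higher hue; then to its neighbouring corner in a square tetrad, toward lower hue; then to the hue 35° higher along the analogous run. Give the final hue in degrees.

163°

+120° (triadic ↑): 296 + 120 = 416 → 416 − 360 = 56°
+42° (analog 42° ↑): 56 + 42 = 98°
+120° (triadic ↑): 98 + 120 = 218°
−90° (square ↓): 218 − 90 = 128°
+35° (analog 35° ↑): 128 + 35 = 163°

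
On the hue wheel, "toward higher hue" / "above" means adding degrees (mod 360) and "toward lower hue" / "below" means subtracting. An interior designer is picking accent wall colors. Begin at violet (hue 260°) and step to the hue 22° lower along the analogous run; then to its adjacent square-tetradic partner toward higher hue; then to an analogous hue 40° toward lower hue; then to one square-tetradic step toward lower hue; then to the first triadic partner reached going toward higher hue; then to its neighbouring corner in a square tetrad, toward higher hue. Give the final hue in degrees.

analog 22° ↓ −22°: 260 − 22 = 238°
square ↑ +90°: 238 + 90 = 328°
analog 40° ↓ −40°: 328 − 40 = 288°
square ↓ −90°: 288 − 90 = 198°
triadic ↑ +120°: 198 + 120 = 318°
square ↑ +90°: 318 + 90 = 408 → 408 − 360 = 48°

48°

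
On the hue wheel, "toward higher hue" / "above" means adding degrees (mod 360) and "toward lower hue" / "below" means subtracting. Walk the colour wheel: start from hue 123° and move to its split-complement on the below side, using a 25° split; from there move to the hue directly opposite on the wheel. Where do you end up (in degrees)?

split-comp 25° ↓ +155°: 123 + 155 = 278°
complement +180°: 278 + 180 = 458 → 458 − 360 = 98°

98°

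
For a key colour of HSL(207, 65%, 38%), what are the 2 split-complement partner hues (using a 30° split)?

Split-complementary hues sit 30° either side of the complement.
Complement of 207°: 207 + 180 = 387 → 387 − 360 = 27°
27 − 30 = -3 → -3 + 360 = 357°
27 + 30 = 57°

357° and 57°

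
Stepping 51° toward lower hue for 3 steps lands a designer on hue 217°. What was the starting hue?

3 steps of 51° (toward lower hue) give a net shift of −153°.
Start = end − shift: 217 + 153 = 370 → 370 − 360 = 10°

10°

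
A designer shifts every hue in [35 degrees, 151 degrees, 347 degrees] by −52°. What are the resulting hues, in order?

35 − 52 = -17 → -17 + 360 = 343°
151 − 52 = 99°
347 − 52 = 295°

343°, 99°, 295°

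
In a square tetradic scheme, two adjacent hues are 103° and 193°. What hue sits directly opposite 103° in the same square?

283°

A square tetradic scheme places four hues 90° apart; opposite corners are 180° apart.
103 + 180 = 283°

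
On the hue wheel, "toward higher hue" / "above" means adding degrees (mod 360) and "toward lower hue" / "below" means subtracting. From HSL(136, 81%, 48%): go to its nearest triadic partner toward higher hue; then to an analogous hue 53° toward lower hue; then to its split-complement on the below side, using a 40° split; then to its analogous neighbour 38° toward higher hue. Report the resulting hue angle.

+120° (triadic ↑): 136 + 120 = 256°
−53° (analog 53° ↓): 256 − 53 = 203°
+140° (split-comp 40° ↓): 203 + 140 = 343°
+38° (analog 38° ↑): 343 + 38 = 381 → 381 − 360 = 21°

21°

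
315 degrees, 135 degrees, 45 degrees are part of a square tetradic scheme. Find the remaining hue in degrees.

225°

A square tetradic scheme places four hues every 90°.
The full set through 45° is {45°, 135°, 225°, 315°}.
Given {45°, 135°, 315°}, the missing hue is 225°.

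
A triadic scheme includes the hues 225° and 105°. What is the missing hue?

A triad places three hues 120° apart.
The full set through 105° is {105°, 225°, 345°}.
Given {105°, 225°}, the missing hue is 345°.

345°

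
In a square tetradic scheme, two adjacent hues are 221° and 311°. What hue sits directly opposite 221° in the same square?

A square tetradic scheme places four hues 90° apart; opposite corners are 180° apart.
221 + 180 = 401 → 401 − 360 = 41°

41°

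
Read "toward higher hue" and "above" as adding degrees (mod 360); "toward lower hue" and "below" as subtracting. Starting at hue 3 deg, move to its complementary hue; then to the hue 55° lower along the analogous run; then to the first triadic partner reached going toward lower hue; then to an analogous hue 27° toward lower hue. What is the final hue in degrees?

341°

complement +180°: 3 + 180 = 183°
analog 55° ↓ −55°: 183 − 55 = 128°
triadic ↓ −120°: 128 − 120 = 8°
analog 27° ↓ −27°: 8 − 27 = -19 → -19 + 360 = 341°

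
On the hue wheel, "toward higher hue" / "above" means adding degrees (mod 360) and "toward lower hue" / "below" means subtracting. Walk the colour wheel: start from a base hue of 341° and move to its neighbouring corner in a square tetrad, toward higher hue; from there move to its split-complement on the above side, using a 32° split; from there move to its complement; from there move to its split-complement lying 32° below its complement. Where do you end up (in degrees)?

251°

341 + 90 = 431 → 431 − 360 = 71°   (square ↑)
71 + 212 = 283°   (split-comp 32° ↑)
283 + 180 = 463 → 463 − 360 = 103°   (complement)
103 + 148 = 251°   (split-comp 32° ↓)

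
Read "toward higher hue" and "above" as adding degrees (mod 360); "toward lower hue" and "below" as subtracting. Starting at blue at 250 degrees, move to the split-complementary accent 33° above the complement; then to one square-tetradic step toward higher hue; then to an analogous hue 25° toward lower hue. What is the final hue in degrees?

168°

250 + 213 = 463 → 463 − 360 = 103°   (split-comp 33° ↑)
103 + 90 = 193°   (square ↑)
193 − 25 = 168°   (analog 25° ↓)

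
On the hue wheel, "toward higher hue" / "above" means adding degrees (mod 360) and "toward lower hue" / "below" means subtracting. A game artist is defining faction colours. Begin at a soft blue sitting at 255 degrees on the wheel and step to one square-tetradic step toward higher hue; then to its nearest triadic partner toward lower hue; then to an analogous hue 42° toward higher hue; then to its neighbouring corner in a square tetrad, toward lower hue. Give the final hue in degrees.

177°

255 + 90 = 345°   (square ↑)
345 − 120 = 225°   (triadic ↓)
225 + 42 = 267°   (analog 42° ↑)
267 − 90 = 177°   (square ↓)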